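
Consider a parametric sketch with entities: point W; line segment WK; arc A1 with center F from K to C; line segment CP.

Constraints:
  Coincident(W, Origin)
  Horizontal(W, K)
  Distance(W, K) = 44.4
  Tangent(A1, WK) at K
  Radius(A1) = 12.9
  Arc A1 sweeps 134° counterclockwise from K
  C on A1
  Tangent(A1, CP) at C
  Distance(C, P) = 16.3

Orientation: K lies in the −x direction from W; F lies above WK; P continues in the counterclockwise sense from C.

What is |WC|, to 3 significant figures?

41.4

W is at the origin; WK is horizontal with |WK| = 44.4 and K on the −x side, so K = (-44.4, 0.00). Since A1 is tangent to WK there, FK ⟂ WK, so F = K + (0, 12.9) = (-44.4, 12.9). On A1, K sits at bearing -90° from F; a 134° counterclockwise sweep puts C at bearing 44°, so C = F + 12.9·(cos 44°, sin 44°) = (-35.1, 21.9). Then |WC| = |C − W| = 41.4.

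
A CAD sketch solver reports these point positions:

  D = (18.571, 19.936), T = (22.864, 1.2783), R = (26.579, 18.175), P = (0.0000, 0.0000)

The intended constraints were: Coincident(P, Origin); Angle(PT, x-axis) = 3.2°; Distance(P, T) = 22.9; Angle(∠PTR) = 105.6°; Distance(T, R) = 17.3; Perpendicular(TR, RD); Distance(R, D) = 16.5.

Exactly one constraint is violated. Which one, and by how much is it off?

Distance(R, D) = 16.5 — off by 8.30.

P = (0.00, 0.00) ✓; PT at 3.200° ✓; |PT| = 22.90 ✓; ∠PTR = 105.6° ✓; |TR| = 17.30 ✓; ∠(TR, RD) = 90.00° ✓; |RD| = 8.199 ✗.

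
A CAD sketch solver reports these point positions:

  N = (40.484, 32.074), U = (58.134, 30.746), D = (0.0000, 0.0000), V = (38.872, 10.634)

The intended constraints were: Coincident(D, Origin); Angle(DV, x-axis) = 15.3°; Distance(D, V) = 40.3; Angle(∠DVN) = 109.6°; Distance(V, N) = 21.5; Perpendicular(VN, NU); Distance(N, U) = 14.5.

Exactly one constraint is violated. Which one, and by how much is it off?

Distance(N, U) = 14.5 — off by 3.20.

D = (0.00, 0.00) ✓; DV at 15.30° ✓; |DV| = 40.30 ✓; ∠DVN = 109.6° ✓; |VN| = 21.50 ✓; ∠(VN, NU) = 90.00° ✓; |NU| = 17.70 ✗.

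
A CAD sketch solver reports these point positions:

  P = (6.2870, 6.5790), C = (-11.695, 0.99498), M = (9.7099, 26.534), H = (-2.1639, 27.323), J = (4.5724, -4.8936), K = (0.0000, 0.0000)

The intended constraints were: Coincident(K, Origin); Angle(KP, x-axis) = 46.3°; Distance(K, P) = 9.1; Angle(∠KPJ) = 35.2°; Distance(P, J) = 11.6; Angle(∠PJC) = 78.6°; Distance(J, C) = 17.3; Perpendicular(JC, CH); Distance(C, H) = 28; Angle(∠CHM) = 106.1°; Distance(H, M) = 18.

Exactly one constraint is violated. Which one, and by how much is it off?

Distance(H, M) = 18 — off by 6.10.

K = (0.00, 0.00) ✓; KP at 46.30° ✓; |KP| = 9.100 ✓; ∠KPJ = 35.20° ✓; |PJ| = 11.60 ✓; ∠PJC = 78.60° ✓; |JC| = 17.30 ✓; ∠(JC, CH) = 90.00° ✓; |CH| = 28.00 ✓; ∠CHM = 106.1° ✓; |HM| = 11.90 ✗.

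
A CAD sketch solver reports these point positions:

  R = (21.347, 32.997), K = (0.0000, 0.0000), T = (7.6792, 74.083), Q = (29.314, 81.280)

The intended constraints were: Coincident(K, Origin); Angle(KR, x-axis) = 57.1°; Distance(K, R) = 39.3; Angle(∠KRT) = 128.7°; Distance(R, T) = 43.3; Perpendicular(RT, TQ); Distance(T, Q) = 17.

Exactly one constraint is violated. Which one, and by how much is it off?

Distance(T, Q) = 17 — off by 5.80.

K = (0.00, 0.00) ✓; KR at 57.10° ✓; |KR| = 39.30 ✓; ∠KRT = 128.7° ✓; |RT| = 43.30 ✓; ∠(RT, TQ) = 90.00° ✓; |TQ| = 22.80 ✗.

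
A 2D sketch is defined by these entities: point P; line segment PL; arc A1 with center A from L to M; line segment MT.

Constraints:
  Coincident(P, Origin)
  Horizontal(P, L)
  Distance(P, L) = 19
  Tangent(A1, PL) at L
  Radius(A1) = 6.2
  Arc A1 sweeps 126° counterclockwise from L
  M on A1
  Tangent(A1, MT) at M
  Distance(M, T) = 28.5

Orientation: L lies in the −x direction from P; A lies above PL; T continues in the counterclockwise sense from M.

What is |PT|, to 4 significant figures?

45.02

On A1, L sits at bearing -90° from A; a 126° counterclockwise sweep puts M at bearing 36°, so M = A + 6.2·(cos 36°, sin 36°) = (-13.98, 9.844). The tangent condition forces AM to be normal to MT, so MT runs along (−sin 36°, cos 36°); with |MT| = 28.5, T = (-30.74, 32.90). Then |PT| = |T − P| = 45.02.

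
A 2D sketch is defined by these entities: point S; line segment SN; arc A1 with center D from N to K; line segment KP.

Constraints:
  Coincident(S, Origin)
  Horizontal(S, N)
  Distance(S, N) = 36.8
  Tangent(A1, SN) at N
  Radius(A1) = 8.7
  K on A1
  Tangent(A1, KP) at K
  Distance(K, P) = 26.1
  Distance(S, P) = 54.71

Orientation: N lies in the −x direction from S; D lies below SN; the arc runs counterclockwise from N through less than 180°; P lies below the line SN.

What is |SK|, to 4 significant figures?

46.49

Checks: |DK| = 8.700 ✓; ∠(DK, KP) = 90.00° ✓; |KP| = 26.10 ✓; |SP| = 54.71 ✓.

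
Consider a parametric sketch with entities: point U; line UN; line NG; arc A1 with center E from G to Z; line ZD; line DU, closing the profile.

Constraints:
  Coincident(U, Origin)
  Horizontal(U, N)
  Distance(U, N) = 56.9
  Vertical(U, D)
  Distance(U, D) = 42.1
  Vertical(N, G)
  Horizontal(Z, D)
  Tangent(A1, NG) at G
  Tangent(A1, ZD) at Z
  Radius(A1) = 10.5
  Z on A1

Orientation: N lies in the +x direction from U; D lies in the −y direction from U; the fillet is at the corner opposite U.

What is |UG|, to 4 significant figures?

65.09

U is at the origin; U and N share the same y with |UN| = 56.9 and N on the +x side, so N = (56.90, 0.000). UD is vertical with |UD| = 42.1 and D on the −y side, so D = (0.000, -42.10). The virtual corner opposite U is at (56.90, -42.10). Tangency of A1 to NG means the radius EG is perpendicular to NG and the tangent condition forces EZ to be normal to ZD, with radius 10.5, so the center E sits 10.5 in from both sides at E = (46.40, -31.60). That places the tangent points at G = (56.90, -31.60) on NG and Z = (46.40, -42.10) on ZD. Then |UG| = |G − U| = 65.09.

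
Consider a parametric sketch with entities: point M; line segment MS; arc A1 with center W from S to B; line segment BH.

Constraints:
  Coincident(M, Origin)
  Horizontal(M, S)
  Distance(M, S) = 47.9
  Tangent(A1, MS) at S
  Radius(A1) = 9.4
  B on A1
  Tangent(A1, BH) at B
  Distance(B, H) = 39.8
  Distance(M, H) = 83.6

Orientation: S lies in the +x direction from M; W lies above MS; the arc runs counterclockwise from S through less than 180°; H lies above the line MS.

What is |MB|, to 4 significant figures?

56.85

Checks: M.y = 0.00, S.y = 0.00 ✓; |WB| = 9.400 ✓; ∠(WB, BH) = 90.00° ✓; |BH| = 39.80 ✓; |MH| = 83.60 ✓.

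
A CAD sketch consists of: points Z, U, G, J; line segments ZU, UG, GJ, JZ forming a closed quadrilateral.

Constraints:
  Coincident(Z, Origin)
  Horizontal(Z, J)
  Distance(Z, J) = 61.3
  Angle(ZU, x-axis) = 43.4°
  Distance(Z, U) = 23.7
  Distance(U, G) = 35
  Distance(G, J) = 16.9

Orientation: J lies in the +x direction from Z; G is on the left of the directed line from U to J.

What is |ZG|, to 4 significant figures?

54.06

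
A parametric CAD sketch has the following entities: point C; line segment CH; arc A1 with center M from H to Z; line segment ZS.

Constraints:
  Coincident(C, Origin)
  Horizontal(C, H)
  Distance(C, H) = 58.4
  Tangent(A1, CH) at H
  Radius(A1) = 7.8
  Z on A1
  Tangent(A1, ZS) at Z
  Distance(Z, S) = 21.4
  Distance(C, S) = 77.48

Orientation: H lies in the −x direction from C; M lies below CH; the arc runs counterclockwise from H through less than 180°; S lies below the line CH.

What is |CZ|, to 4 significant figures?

65.87

Checks: |MZ| = 7.800 ✓; ∠(MZ, ZS) = 90.00° ✓; |ZS| = 21.40 ✓; |CS| = 77.48 ✓.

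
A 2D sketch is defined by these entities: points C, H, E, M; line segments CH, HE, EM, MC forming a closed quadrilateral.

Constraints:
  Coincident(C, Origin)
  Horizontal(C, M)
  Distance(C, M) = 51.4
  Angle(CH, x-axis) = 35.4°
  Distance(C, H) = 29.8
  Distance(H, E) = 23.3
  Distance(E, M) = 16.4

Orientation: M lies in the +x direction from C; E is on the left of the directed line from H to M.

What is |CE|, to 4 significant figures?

50.15

Checks: |HE| = 23.30 ✓; |EM| = 16.40 ✓.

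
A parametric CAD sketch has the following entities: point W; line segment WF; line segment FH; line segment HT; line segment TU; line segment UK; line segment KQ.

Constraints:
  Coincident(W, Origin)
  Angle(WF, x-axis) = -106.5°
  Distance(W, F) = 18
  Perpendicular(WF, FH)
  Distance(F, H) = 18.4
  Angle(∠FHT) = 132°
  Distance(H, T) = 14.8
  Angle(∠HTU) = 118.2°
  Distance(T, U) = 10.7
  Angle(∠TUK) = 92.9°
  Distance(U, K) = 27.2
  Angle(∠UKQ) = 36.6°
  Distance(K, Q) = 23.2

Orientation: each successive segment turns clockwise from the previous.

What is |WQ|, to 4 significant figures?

24.09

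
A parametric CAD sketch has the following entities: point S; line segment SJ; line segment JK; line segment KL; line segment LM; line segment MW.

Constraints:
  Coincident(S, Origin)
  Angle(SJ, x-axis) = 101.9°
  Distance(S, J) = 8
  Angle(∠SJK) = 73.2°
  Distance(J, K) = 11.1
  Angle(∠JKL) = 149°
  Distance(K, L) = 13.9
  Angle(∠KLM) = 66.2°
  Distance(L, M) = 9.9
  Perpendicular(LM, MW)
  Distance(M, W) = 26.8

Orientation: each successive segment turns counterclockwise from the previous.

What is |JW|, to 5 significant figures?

9.0489

S is at the origin; SJ runs at 101.9° with length 8.0, so J = (-1.6496, 7.8281). ∠SJK = 73.2° gives JK at -151.30° from the x-axis; with |JK| = 11.1, K = (-11.386, 2.4976). ∠JKL = 149.0° gives KL at -120.30° from the x-axis; with |KL| = 13.9, L = (-18.399, -9.5036). ∠KLM = 66.2° gives LM at -6.5000° from the x-axis; with |LM| = 9.9, M = (-8.5625, -10.624). LM is perpendicular to MW, so MW runs at 83.500°; with |MW| = 26.8, W = (-5.5287, 16.003). Then |JW| = |W − J| = 9.0489.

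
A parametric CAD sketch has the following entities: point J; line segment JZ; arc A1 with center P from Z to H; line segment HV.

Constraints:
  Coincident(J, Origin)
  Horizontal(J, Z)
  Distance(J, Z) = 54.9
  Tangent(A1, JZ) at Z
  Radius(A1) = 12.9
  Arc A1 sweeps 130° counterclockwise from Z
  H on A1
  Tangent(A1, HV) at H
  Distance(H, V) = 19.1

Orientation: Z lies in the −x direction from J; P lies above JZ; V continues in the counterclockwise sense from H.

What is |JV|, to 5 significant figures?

67.573

On A1, Z sits at bearing -90° from P; a 130° counterclockwise sweep puts H at bearing 40°, so H = P + 12.9·(cos 40°, sin 40°) = (-45.018, 21.192). The tangent condition forces PH to be normal to HV, so HV runs along (−sin 40°, cos 40°); with |HV| = 19.1, V = (-57.295, 35.823). Then |JV| = |V − J| = 67.573.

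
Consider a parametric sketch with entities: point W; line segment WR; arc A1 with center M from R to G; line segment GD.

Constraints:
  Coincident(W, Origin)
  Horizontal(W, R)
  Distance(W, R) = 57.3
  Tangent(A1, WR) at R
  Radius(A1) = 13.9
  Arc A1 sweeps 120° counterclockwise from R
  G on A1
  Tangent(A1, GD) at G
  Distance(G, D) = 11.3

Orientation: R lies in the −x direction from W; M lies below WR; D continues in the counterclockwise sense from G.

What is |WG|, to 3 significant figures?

72.4

W is at the origin; WR is horizontal with |WR| = 57.3 and R on the −x side, so R = (-57.3, 0.00). A1 meets WR tangentially, so MR is at right angles to WR, so M = R + (0, -13.9) = (-57.3, -13.9). On A1, R sits at bearing 90° from M; a 120° counterclockwise sweep puts G at bearing 210°, so G = M + 13.9·(cos 210°, sin 210°) = (-69.3, -20.9). Then |WG| = |G − W| = 72.4.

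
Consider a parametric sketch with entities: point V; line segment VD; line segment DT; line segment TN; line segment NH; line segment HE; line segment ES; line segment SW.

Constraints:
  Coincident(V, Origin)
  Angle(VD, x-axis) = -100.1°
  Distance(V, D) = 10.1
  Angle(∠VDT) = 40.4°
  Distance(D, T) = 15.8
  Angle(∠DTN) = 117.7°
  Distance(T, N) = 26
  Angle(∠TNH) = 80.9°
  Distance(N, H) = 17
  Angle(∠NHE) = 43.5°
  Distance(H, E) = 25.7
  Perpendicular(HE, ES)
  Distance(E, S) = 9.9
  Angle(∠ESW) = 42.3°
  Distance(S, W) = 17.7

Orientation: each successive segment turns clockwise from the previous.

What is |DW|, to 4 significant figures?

21.34

V is at the origin; VD runs at -100.1° with length 10.1, so D = (-1.771, -9.943). ∠VDT = 40.4° gives DT at 120.3° from the x-axis; with |DT| = 15.8, T = (-9.743, 3.698). ∠DTN = 117.7° gives TN at 58.00° from the x-axis; with |TN| = 26.0, N = (4.035, 25.75). ∠TNH = 80.9° gives NH at -41.10° from the x-axis; with |NH| = 17.0, H = (16.85, 14.57). ∠NHE = 43.5° gives HE at -177.6° from the x-axis; with |HE| = 25.7, E = (-8.832, 13.50). HE is perpendicular to ES, so ES runs at 92.40°; with |ES| = 9.9, S = (-9.246, 23.39). ∠ESW = 42.3° gives SW at -45.30° from the x-axis; with |SW| = 17.7, W = (3.204, 10.81). Then |DW| = |W − D| = 21.34.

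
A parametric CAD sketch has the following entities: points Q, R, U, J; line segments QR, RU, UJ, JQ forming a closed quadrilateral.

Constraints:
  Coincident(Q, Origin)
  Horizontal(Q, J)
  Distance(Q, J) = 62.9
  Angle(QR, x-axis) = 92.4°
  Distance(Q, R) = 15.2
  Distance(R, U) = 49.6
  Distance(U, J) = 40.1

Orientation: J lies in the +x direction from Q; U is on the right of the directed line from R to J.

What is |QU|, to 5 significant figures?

38.428

Checks: |RU| = 49.60 ✓; |UJ| = 40.10 ✓.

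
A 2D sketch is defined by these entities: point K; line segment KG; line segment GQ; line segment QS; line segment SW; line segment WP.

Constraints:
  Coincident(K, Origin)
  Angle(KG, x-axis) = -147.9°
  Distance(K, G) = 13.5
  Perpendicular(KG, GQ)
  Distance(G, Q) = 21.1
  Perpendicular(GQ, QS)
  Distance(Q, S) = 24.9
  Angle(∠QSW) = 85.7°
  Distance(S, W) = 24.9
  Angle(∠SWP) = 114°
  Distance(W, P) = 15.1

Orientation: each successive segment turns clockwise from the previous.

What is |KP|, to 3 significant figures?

9.99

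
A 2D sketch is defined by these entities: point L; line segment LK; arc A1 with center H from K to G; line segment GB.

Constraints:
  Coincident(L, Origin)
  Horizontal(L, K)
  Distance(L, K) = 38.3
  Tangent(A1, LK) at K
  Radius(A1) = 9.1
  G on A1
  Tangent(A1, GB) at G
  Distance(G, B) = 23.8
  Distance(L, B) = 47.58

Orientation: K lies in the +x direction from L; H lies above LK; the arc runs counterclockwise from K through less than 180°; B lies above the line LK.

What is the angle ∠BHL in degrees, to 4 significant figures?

91.85°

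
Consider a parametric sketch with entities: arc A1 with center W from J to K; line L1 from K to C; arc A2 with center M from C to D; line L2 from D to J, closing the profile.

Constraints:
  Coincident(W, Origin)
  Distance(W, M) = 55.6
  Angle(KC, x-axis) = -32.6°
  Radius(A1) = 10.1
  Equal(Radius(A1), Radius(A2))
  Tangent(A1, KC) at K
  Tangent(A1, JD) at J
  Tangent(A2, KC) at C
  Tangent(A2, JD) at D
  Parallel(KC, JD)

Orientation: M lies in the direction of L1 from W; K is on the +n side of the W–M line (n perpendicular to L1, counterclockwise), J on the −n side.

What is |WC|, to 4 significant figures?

56.51

Tangency of A1 to both parallel lines with radius 10.1 puts K and J at W ± 10.1·n: K = (5.442, 8.509), J = (-5.442, -8.509). Equal radii place C and D the same way about M: C = M + 10.1·n = (52.28, -21.45), D = M − 10.1·n = (41.40, -38.46). Then |WC| = |C − W| = 56.51.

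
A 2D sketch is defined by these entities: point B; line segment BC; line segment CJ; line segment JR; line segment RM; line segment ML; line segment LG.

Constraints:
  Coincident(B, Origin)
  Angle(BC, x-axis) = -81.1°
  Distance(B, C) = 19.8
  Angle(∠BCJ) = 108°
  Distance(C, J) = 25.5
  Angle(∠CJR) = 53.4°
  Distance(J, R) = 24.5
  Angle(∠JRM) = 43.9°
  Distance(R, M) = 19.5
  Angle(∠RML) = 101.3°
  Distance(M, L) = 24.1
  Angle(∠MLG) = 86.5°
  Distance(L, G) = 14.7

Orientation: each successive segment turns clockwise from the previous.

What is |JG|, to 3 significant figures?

11.8

B is at the origin; BC runs at -81.1° with length 19.8, so C = (3.06, -19.6). ∠BCJ = 108.0° gives CJ at -153° from the x-axis; with |CJ| = 25.5, J = (-19.7, -31.1). ∠CJR = 53.4° gives JR at 80.3° from the x-axis; with |JR| = 24.5, R = (-15.5, -6.95). ∠JRM = 43.9° gives RM at -55.8° from the x-axis; with |RM| = 19.5, M = (-4.59, -23.1). ∠RML = 101.3° gives ML at -134° from the x-axis; with |ML| = 24.1, L = (-21.5, -40.3). ∠MLG = 86.5° gives LG at 132° from the x-axis; with |LG| = 14.7, G = (-31.3, -29.3). Then |JG| = |G − J| = 11.8.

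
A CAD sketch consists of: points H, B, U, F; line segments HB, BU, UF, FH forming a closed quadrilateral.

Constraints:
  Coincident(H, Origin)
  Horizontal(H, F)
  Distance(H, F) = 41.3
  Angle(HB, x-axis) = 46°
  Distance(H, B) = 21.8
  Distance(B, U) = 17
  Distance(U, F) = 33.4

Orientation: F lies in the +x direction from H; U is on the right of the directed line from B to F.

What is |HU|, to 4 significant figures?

7.907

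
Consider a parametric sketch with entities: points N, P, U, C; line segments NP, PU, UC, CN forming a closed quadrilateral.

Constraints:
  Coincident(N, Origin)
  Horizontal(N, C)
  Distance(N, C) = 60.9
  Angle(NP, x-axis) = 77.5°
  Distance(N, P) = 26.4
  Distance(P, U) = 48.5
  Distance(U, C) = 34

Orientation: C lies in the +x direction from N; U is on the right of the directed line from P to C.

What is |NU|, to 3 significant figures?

34.6

N is at the origin; NC is horizontal with |NC| = 60.9 and C in +x, so C = (60.9, 0). NP runs at 77.5° with |NP| = 26.4, so P = (5.71, 25.8). U is determined by |PU| = 48.5 and |UC| = 34.0 together: it lies at the intersection of circle(P, 48.5) and circle(C, 34.0). With |PC| = 60.9, the foot of the radical line on PC is 40.3 from P and the perpendicular offset is √(48.5² − 40.3²) = 27.0. Taking the right-of-PC solution: U = (30.8, -15.8).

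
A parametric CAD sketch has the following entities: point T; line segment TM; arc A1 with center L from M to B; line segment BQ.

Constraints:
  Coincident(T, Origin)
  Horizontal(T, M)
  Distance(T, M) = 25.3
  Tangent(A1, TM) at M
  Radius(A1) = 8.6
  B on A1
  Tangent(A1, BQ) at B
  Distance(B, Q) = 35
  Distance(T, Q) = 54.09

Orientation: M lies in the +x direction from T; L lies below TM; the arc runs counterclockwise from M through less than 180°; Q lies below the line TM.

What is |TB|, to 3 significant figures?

21.1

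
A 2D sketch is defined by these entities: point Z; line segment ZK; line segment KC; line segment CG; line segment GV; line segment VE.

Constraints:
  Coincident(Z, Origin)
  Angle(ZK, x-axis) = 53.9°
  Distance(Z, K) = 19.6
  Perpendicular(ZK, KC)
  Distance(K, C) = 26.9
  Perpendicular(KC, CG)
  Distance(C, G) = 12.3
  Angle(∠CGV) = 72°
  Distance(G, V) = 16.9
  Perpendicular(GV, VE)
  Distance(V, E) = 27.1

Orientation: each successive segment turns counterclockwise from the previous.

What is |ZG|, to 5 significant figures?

27.873

Z is at the origin; ZK runs at 53.9° with length 19.6, so K = (11.548, 15.837). ZK is perpendicular to KC, so KC runs at 143.90°; with |KC| = 26.9, C = (-10.187, 31.686). KC is perpendicular to CG, so CG runs at -126.10°; with |CG| = 12.3, G = (-17.434, 21.748). Then |ZG| = |G − Z| = 27.873.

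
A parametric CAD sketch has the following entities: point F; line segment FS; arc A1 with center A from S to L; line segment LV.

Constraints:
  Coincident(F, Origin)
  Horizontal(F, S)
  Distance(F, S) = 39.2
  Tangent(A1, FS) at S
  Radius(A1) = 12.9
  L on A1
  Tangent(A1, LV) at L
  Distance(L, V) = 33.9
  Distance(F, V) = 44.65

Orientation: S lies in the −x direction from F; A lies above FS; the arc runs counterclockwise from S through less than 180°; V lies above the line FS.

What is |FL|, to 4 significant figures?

28.37

F is at the origin; F and S share the same y with |FS| = 39.2 and S on the −x side, so S = (-39.20, 0.000). Tangency of A1 to FS means the radius AS is perpendicular to FS, so A = S + (0, 12.9) = (-39.20, 12.90). Since AL ⟂ LV (tangency), |AV| = √(12.9² + 33.9²) = 36.27 regardless of where L sits on A1. So V lies on both circle(F, 44.65) and circle(A, 36.27); the above-FS intersection is V = (-16.75, 41.39). L is the foot of the tangent from V: L = (-26.89, 9.041).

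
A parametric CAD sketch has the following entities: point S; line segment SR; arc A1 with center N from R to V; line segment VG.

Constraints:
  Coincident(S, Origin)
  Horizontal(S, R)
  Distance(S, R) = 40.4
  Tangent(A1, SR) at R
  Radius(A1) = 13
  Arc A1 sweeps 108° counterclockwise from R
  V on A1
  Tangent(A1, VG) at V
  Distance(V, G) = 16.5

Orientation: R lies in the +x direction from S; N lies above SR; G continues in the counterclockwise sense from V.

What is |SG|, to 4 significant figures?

57.81

S is at the origin; SR is horizontal with |SR| = 40.4 and R on the +x side, so R = (40.40, 0.000). The tangent condition forces NR to be normal to SR, so N = R + (0, 13) = (40.40, 13.00). On A1, R sits at bearing -90° from N; a 108° counterclockwise sweep puts V at bearing 18°, so V = N + 13.0·(cos 18°, sin 18°) = (52.76, 17.02). The tangent condition forces NV to be normal to VG, so VG runs along (−sin 18°, cos 18°); with |VG| = 16.5, G = (47.66, 32.71). Then |SG| = |G − S| = 57.81.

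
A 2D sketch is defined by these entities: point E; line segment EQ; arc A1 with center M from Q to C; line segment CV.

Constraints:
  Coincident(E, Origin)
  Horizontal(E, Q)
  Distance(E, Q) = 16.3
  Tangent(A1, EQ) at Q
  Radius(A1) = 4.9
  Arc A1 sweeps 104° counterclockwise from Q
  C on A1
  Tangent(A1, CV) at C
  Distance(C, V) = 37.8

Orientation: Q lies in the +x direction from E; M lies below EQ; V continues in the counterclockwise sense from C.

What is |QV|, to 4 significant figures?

42.99

E is at the origin; EQ is horizontal with |EQ| = 16.3 and Q on the +x side, so Q = (16.30, 0.000). A1 meets EQ tangentially, so MQ is at right angles to EQ, so M = Q + (0, -4.9) = (16.30, -4.900). On A1, Q sits at bearing 90° from M; a 104° counterclockwise sweep puts C at bearing 194°, so C = M + 4.9·(cos 194°, sin 194°) = (11.55, -6.085). A1 meets CV tangentially, so MC is at right angles to CV, so CV runs along (−sin 194°, cos 194°); with |CV| = 37.8, V = (20.69, -42.76). Then |QV| = |V − Q| = 42.99.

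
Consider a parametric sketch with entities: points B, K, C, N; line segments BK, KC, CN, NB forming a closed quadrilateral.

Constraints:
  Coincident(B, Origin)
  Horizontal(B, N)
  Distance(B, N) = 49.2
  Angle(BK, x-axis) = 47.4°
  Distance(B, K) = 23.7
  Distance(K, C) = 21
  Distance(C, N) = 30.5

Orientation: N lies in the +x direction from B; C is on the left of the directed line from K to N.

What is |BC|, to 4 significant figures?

43.98

Checks: B = (0.00, 0.00) ✓; |KC| = 21.00 ✓; |CN| = 30.50 ✓.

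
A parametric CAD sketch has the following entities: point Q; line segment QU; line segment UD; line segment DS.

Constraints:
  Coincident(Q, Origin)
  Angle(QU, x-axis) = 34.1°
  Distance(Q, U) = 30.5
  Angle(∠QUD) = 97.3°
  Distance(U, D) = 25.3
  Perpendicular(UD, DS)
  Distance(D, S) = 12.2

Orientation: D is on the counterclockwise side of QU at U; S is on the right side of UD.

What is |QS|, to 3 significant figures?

51.5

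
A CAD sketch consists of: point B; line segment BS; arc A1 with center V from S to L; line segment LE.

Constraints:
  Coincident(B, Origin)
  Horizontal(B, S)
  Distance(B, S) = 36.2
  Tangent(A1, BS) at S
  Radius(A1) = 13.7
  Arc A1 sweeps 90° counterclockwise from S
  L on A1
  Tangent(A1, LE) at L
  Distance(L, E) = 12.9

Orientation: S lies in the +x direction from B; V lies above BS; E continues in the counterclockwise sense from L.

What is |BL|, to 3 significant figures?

51.7

Since A1 is tangent to BS there, VS ⟂ BS, so V = S + (0, 13.7) = (36.2, 13.7). On A1, S sits at bearing -90° from V; a 90° counterclockwise sweep puts L at bearing 0°, so L = V + 13.7·(cos 0°, sin 0°) = (49.9, 13.7). Then |BL| = |L − B| = 51.7.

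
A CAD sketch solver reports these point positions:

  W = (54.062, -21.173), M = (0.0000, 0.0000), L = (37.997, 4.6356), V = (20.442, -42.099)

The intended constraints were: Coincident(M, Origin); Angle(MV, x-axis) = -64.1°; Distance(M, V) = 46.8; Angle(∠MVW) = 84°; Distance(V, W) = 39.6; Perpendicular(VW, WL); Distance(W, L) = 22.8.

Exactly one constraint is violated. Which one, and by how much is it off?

Distance(W, L) = 22.8 — off by 7.60.

M = (0.00, 0.00) ✓; MV at -64.10° ✓; |MV| = 46.80 ✓; ∠MVW = 84.00° ✓; |VW| = 39.60 ✓; ∠(VW, WL) = 90.00° ✓; |WL| = 30.40 ✗.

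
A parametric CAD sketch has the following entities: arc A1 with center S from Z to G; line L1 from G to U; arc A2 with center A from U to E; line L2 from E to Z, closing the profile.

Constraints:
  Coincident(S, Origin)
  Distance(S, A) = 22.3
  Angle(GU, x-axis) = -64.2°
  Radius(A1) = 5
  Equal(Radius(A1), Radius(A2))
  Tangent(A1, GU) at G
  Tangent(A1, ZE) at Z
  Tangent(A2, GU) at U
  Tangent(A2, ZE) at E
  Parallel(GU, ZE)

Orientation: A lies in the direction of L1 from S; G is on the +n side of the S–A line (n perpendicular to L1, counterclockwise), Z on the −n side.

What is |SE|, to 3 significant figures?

22.9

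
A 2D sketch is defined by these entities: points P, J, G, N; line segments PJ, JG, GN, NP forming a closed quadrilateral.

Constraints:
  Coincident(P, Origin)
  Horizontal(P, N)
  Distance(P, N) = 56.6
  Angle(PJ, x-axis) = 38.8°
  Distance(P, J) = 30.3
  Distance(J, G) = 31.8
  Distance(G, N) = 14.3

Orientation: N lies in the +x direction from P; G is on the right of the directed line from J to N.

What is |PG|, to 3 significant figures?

43.9

Checks: |JG| = 31.80 ✓; |GN| = 14.30 ✓.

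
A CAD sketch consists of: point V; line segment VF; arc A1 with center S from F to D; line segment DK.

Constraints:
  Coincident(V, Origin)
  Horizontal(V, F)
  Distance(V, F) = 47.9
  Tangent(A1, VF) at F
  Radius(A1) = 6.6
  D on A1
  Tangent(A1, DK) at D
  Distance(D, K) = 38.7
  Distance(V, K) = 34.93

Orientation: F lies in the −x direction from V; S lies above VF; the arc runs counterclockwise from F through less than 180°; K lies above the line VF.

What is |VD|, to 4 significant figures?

43.10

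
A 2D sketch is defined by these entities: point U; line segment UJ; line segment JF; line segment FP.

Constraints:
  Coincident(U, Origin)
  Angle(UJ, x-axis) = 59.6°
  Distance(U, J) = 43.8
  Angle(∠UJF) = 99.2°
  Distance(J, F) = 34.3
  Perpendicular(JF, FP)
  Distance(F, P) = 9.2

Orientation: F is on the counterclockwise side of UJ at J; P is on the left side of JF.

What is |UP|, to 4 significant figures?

53.52

U is at the origin; UJ runs at 59.6° with length 43.8, so J = 43.8·(cos 59.6°, sin 59.6°) = (22.16, 37.78). ∠UJF = 99.2°, so JF runs at 59.6° + (180° − 99.2°) = 140.4° from the x-axis; with |JF| = 34.3, F = J + 34.3·(cos 140.4°, sin 140.4°) = (-4.264, 59.64). JF is perpendicular to FP; with |FP| = 9.2 on the left of JF, P = F + 9.2·(-0.6374, -0.7705) = (-10.13, 52.55). Then |UP| = |P − U| = 53.52.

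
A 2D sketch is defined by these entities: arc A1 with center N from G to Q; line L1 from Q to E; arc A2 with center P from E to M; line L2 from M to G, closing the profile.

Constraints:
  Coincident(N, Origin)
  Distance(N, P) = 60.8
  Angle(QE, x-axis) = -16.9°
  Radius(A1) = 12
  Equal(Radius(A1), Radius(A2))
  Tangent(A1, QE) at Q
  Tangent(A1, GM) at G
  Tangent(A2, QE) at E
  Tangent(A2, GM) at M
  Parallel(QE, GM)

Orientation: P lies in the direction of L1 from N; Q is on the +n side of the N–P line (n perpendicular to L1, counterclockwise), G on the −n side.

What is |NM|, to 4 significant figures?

61.97

Tangency of A1 to both parallel lines with radius 12.0 puts Q and G at N ± 12.0·n: Q = (3.488, 11.48), G = (-3.488, -11.48). Equal radii place E and M the same way about P: E = P + 12.0·n = (61.66, -6.193), M = P − 12.0·n = (54.69, -29.16). Then |NM| = |M − N| = 61.97.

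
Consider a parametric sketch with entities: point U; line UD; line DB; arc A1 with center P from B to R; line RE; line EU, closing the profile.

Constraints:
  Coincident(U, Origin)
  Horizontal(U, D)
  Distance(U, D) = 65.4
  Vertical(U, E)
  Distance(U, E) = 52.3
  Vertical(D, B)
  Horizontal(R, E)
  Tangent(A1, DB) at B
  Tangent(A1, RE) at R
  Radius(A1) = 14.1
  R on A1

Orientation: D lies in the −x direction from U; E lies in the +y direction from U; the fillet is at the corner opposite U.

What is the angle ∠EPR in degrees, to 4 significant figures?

74.63°

U is at the origin; U and D share the same y with |UD| = 65.4 and D on the −x side, so D = (-65.40, 0.000). UE is vertical with |UE| = 52.3 and E on the +y side, so E = (0.000, 52.30). The virtual corner opposite U is at (-65.40, 52.30). Since A1 is tangent to DB there, PB ⟂ DB and A1 meets RE tangentially, so PR is at right angles to RE, with radius 14.1, so the center P sits 14.1 in from both sides at P = (-51.30, 38.20). That places the tangent points at B = (-65.40, 38.20) on DB and R = (-51.30, 52.30) on RE. Then cos ∠EPR = PE·PR / (|PE||PR|), giving 74.63°.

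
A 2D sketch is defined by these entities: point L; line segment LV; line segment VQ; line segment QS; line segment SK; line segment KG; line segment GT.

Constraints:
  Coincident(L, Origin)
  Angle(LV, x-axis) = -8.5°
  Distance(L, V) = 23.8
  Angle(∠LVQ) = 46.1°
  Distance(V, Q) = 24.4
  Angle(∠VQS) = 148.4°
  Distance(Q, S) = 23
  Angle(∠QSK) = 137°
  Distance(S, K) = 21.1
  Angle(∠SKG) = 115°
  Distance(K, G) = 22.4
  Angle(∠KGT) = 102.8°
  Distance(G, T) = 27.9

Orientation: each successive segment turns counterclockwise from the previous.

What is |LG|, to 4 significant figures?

33.81

L is at the origin; LV runs at -8.5° with length 23.8, so V = (23.54, -3.518). ∠LVQ = 46.1° gives VQ at 125.4° from the x-axis; with |VQ| = 24.4, Q = (9.404, 16.37). ∠VQS = 148.4° gives QS at 157.0° from the x-axis; with |QS| = 23.0, S = (-11.77, 25.36). ∠QSK = 137.0° gives SK at -160.0° from the x-axis; with |SK| = 21.1, K = (-31.60, 18.14). ∠SKG = 115.0° gives KG at -95.00° from the x-axis; with |KG| = 22.4, G = (-33.55, -4.173). Then |LG| = |G − L| = 33.81.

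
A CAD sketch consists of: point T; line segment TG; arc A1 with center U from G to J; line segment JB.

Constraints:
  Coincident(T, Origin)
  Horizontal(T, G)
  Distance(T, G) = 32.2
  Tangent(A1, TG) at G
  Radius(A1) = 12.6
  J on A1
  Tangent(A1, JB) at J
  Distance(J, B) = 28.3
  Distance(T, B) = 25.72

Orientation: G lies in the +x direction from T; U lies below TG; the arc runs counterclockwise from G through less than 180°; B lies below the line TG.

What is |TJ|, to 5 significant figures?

23.166

T is at the origin; TG is horizontal with |TG| = 32.2 and G on the +x side, so G = (32.200, 0.0000). Tangency of A1 to TG means the radius UG is perpendicular to TG, so U = G + (0, -12.6) = (32.200, -12.600). Since UJ ⟂ JB (tangency), |UB| = √(12.6² + 28.3²) = 30.978 regardless of where J sits on A1. So B lies on both circle(T, 25.72) and circle(U, 30.978); the below-TG intersection is B = (3.9936, -25.408). J is the foot of the tangent from B: J = (22.775, -4.2382).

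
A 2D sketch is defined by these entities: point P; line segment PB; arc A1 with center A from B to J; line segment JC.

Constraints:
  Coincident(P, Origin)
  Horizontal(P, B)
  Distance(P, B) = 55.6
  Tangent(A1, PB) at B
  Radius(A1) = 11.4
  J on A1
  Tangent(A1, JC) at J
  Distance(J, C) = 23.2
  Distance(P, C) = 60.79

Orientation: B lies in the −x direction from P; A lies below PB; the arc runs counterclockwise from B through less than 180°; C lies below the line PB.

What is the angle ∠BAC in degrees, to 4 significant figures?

164.6°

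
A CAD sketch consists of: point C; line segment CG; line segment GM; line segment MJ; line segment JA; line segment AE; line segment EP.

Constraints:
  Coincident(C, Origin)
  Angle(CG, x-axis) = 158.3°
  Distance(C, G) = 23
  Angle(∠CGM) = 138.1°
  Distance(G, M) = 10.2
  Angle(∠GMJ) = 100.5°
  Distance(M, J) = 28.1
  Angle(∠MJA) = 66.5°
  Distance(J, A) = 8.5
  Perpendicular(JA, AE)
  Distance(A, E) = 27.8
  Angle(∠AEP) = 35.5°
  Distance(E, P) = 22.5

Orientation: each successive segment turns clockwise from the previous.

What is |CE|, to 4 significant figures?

34.71

∠MJA = 66.5° gives JA at -76.60° from the x-axis; with |JA| = 8.5, A = (-1.464, 26.24). JA is perpendicular to AE, so AE runs at -166.6°; with |AE| = 27.8, E = (-28.51, 19.80). Then |CE| = |E − C| = 34.71.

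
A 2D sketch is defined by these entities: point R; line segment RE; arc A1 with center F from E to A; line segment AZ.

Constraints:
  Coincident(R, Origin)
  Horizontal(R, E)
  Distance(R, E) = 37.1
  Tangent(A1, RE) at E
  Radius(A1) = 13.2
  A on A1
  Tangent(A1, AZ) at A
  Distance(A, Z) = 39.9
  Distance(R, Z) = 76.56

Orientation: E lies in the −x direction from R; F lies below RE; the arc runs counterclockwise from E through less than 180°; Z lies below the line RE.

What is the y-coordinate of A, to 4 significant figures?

-10.38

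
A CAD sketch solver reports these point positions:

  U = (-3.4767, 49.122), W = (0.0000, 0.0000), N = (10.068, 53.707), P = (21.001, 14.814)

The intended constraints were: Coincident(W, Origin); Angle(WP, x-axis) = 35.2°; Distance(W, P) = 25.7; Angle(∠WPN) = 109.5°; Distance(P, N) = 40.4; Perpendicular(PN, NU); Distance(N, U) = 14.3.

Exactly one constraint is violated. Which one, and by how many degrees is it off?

Perpendicular(PN, NU) — off by 3.00°.

W = (0.00, 0.00) ✓; WP at 35.20° ✓; |WP| = 25.70 ✓; ∠WPN = 109.5° ✓; |PN| = 40.40 ✓; ∠(PN, NU) = 93.00° ✗; |NU| = 14.30 ✓.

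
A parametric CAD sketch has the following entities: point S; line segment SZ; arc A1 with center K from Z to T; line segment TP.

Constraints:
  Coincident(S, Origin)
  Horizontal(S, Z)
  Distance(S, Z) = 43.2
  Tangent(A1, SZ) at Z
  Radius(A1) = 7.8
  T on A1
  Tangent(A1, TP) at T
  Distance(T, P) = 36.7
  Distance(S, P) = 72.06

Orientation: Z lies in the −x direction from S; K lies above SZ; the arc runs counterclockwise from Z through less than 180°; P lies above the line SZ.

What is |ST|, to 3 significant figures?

38.9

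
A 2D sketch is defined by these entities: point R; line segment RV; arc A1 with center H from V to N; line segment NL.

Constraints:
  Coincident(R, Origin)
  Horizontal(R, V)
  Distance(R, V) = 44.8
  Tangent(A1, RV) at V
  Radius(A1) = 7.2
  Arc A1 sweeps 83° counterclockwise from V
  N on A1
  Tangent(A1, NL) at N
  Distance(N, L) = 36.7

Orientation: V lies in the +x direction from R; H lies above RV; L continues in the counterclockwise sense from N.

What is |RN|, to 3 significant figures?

52.3

R is at the origin; R and V share the same y with |RV| = 44.8 and V on the +x side, so V = (44.8, 0.00). Tangency of A1 to RV means the radius HV is perpendicular to RV, so H = V + (0, 7.2) = (44.8, 7.20). On A1, V sits at bearing -90° from H; an 83° counterclockwise sweep puts N at bearing -7°, so N = H + 7.2·(cos -7°, sin -7°) = (51.9, 6.32). Then |RN| = |N − R| = 52.3.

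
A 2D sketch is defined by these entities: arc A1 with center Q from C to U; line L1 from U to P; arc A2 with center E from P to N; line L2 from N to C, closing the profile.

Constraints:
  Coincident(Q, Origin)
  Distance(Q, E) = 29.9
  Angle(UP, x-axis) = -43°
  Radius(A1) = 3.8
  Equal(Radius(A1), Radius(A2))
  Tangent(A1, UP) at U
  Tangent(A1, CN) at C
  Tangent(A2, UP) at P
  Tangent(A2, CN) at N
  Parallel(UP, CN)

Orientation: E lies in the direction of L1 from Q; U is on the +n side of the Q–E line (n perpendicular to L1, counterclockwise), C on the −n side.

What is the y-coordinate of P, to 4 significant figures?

-17.61

The slot axis is L1's direction at -43.0°, so u = (cos -43.0°, sin -43.0°) = (0.7314, -0.6820) and n = (−sin -43.0°, cos -43.0°) = (0.6820, 0.7314). Q is at the origin and E lies 29.9 along u from Q, so E = 29.9·u = (21.87, -20.39). Tangency of A1 to both parallel lines with radius 3.8 puts U and C at Q ± 3.8·n: U = (2.592, 2.779), C = (-2.592, -2.779). Equal radii place P and N the same way about E: P = E + 3.8·n = (24.46, -17.61), N = E − 3.8·n = (19.28, -23.17). So P.y = -17.61.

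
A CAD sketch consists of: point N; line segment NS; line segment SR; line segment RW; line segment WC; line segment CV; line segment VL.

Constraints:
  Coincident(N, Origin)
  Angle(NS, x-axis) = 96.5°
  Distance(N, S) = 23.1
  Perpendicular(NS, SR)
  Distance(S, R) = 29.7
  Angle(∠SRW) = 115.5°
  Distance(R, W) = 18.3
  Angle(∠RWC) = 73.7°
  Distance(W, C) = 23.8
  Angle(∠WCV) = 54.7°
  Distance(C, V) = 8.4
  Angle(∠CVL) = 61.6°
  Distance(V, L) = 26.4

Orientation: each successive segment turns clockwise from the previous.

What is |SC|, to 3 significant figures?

24.7

N is at the origin; NS runs at 96.5° with length 23.1, so S = (-2.61, 23.0). The perpendicularity gives SR at right angles to NS, so SR runs at 6.50°; with |SR| = 29.7, R = (26.9, 26.3). ∠SRW = 115.5° gives RW at -58.0° from the x-axis; with |RW| = 18.3, W = (36.6, 10.8). ∠RWC = 73.7° gives WC at -164° from the x-axis; with |WC| = 23.8, C = (13.7, 4.35). Then |SC| = |C − S| = 24.7.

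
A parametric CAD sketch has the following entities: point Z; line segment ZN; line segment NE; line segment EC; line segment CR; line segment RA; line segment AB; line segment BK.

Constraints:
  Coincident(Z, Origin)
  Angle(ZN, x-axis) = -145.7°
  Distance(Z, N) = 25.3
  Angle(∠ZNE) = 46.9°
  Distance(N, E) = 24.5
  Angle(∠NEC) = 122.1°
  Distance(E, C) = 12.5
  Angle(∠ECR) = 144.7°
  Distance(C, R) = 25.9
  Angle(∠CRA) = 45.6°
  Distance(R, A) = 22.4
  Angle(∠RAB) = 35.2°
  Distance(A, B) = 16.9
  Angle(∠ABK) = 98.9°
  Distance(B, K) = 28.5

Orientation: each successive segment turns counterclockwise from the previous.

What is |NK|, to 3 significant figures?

59.7

Z is at the origin; ZN runs at -145.7° with length 25.3, so N = (-20.9, -14.3). ∠ZNE = 46.9° gives NE at -12.6° from the x-axis; with |NE| = 24.5, E = (3.01, -19.6). ∠NEC = 122.1° gives EC at 45.3° from the x-axis; with |EC| = 12.5, C = (11.8, -10.7). ∠ECR = 144.7° gives CR at 80.6° from the x-axis; with |CR| = 25.9, R = (16.0, 14.8). ∠CRA = 45.6° gives RA at -145° from the x-axis; with |RA| = 22.4, A = (-2.32, 1.99). ∠RAB = 35.2° gives AB at -0.200° from the x-axis; with |AB| = 16.9, B = (14.6, 1.93). ∠ABK = 98.9° gives BK at 80.9° from the x-axis; with |BK| = 28.5, K = (19.1, 30.1). Then |NK| = |K − N| = 59.7.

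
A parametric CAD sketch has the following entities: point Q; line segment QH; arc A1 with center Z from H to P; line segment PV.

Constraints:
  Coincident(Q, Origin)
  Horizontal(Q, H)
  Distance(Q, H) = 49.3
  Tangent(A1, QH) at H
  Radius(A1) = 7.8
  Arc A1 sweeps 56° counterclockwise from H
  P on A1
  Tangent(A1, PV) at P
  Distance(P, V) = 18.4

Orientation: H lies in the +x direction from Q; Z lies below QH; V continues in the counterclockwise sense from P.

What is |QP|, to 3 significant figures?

43.0

The tangent condition forces ZH to be normal to QH, so Z = H + (0, -7.8) = (49.3, -7.80). On A1, H sits at bearing 90° from Z; a 56° counterclockwise sweep puts P at bearing 146°, so P = Z + 7.8·(cos 146°, sin 146°) = (42.8, -3.44). Then |QP| = |P − Q| = 43.0.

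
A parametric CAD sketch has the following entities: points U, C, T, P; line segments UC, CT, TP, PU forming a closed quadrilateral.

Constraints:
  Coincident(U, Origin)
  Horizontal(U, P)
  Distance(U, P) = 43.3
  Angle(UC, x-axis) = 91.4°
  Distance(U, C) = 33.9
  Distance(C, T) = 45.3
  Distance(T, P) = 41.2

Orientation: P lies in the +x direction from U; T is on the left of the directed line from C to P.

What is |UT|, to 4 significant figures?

60.19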